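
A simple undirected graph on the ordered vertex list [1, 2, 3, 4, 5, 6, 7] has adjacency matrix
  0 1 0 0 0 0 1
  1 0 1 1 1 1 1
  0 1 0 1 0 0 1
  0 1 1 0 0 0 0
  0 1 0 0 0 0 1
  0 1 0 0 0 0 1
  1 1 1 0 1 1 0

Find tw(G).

A width-2 tree decomposition is:
Bags: B1 = {2, 5, 7}  B2 = {2, 3, 7}  B3 = {2, 3, 4}  B4 = {1, 2, 7}  B5 = {2, 6, 7}
Tree: B1–B2, B2–B3, B2–B4, B2–B5
Every bag has size at most 3, so the width is 3 − 1 = 2 and tw(G) ≤ 2. Conversely, {2, 3, 4} is a clique of size 3, and the vertices of any clique must share a bag in every tree decomposition; so some bag has ≥ 3 vertices and tw(G) ≥ 2. Therefore the treewidth is 2.

2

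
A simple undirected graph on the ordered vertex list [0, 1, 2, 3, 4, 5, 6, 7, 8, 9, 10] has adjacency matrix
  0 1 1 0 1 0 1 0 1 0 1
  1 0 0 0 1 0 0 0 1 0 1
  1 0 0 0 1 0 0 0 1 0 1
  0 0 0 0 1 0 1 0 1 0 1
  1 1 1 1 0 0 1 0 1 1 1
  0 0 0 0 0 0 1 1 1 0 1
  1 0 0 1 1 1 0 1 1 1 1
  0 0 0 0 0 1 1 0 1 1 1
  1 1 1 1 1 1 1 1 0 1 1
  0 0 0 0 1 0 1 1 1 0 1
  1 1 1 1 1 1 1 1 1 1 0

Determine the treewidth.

4

A width-4 tree decomposition is:
Bags: B1 = {0, 4, 6, 8, 10}  B2 = {4, 6, 8, 9, 10}  B3 = {0, 1, 4, 8, 10}  B4 = {6, 7, 8, 9, 10}  B5 = {3, 4, 6, 8, 10}  B6 = {5, 6, 7, 8, 10}  B7 = {0, 2, 4, 8, 10}
Tree: B1–B2, B1–B3, B2–B4, B2–B5, B4–B6, B3–B7
Each bag holds 5 vertices, so the decomposition has width 4, which upper-bounds the treewidth. For the lower bound, the 5 vertices {0, 1, 4, 8, 10} are pairwise adjacent, and any tree decomposition puts a clique entirely inside one bag — forcing width ≥ 4. Hence tw(G) = 4 exactly.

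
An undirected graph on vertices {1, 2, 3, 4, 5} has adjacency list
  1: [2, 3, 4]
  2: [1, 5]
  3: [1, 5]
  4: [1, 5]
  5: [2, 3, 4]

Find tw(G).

2

A width-2 tree decomposition is:
Bags: B1 = {1, 4, 5}  B2 = {1, 2, 5}  B3 = {1, 3, 5}
Tree: B1–B2, B2–B3
Every bag has size at most 3, so the width is 3 − 1 = 2 and tw(G) ≤ 2. Since 5–4–1–2–5 is a cycle in G, G is not acyclic. Forests are exactly the graphs of treewidth ≤ 1, so tw(G) ≥ 2. Hence tw(G) = 2 exactly.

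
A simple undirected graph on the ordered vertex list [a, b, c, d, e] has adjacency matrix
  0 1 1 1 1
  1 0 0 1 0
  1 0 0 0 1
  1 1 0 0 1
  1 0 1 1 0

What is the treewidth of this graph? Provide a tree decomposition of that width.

Each bag holds 3 vertices, so the decomposition has width 2, which upper-bounds the treewidth. For the lower bound, the 3 vertices {a, d, e} are pairwise adjacent, and any tree decomposition puts a clique entirely inside one bag — forcing width ≥ 2. The upper and lower bounds meet at 2, so that is the treewidth.

Treewidth 2.
One such decomposition:
Bags: B1 = {a, d, e}  B2 = {a, b, d}  B3 = {a, c, e}
Tree: B1–B2, B1–B3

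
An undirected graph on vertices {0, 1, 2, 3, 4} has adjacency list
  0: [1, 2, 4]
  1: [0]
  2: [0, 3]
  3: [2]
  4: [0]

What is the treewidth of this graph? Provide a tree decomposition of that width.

The largest bag has 2 vertices, giving width 1; this decomposition certifies tw(G) ≤ 1. Since G has at least one edge (e.g. 1–0), it is not an edgeless graph, so tw(G) ≥ 1. The upper and lower bounds meet at 1, so that is the treewidth.

Treewidth 1.
One optimal decomposition is:
Bags: B1 = {0, 1}  B2 = {0, 2}  B3 = {2, 3}  B4 = {0, 4}
Tree: B1–B2, B2–B3, B2–B4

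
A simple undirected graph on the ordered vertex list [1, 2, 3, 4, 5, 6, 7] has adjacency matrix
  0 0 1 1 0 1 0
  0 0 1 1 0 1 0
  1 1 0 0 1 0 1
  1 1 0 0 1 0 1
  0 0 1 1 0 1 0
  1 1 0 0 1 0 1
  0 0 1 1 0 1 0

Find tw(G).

A width-3 tree decomposition is:
Bags: B1 = {2, 3, 4, 6}  B2 = {3, 4, 5, 6}  B3 = {3, 4, 6, 7}  B4 = {1, 3, 4, 6}
Tree: B1–B2, B2–B3, B3–B4
The largest bag has 4 vertices, giving width 3; this decomposition certifies tw(G) ≤ 3. For the lower bound: the 4 vertex sets {2,6}, {4,5}, {3}, {7} are disjoint, each induces a connected subgraph, and every pair is joined by at least one edge of G. Contracting each set to a single vertex therefore yields K_{4} as a minor, and since treewidth is minor-monotone, tw(G) ≥ tw(K_{4}) = 3. The upper and lower bounds meet at 3, so that is the treewidth.

3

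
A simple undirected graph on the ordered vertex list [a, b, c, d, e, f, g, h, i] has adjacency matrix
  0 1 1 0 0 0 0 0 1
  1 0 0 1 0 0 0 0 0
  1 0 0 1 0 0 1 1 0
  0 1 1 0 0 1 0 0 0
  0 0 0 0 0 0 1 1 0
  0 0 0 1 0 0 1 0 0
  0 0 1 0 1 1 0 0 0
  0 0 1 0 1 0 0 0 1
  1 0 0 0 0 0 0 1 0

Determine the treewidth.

A width-3 tree decomposition is:
Bags: B1 = {d, e, f, g}  B2 = {c, d, e, g}  B3 = {c, d, e, h}  B4 = {b, c, d, h}  B5 = {a, b, c, h}  B6 = {a, b, h, i}
Tree: B1–B2, B2–B3, B3–B4, B4–B5, B5–B6
Every bag has size at most 4, so the width is 4 − 1 = 3 and tw(G) ≤ 3. For the lower bound: the 4 vertex sets {e,f,g}, {d}, {c}, {a,b,h,i} are disjoint, each induces a connected subgraph, and every pair is joined by at least one edge of G. Contracting each set to a single vertex therefore yields K_{4} as a minor, and since treewidth is minor-monotone, tw(G) ≥ tw(K_{4}) = 3. Therefore the treewidth is 3.

3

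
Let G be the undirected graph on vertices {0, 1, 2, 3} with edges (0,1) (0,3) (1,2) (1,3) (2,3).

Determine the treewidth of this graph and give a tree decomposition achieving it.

Treewidth 2.
One such decomposition:
Bags: B1 = {1, 2, 3}  B2 = {0, 1, 3}
Tree: B1–B2

Every bag has size at most 3, so the width is 3 − 1 = 2 and tw(G) ≤ 2. For the lower bound, the 3 vertices {0, 1, 3} are pairwise adjacent, and any tree decomposition puts a clique entirely inside one bag — forcing width ≥ 2. Combining the bounds, tw(G) = 2.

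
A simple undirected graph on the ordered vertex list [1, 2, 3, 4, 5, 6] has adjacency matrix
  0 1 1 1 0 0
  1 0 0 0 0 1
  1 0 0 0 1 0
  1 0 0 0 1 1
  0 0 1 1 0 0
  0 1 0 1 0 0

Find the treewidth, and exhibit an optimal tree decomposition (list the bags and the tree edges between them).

The largest bag has 3 vertices, giving width 2; this decomposition certifies tw(G) ≤ 2. For the lower bound, G contains the cycle 5–3–1–4–5, so G is not a forest; only forests have treewidth ≤ 1, hence tw(G) ≥ 2. Hence tw(G) = 2 exactly.

Treewidth 2.
Bags: B1 = {3, 4, 5}  B2 = {1, 3, 4}  B3 = {1, 4, 6}  B4 = {1, 2, 6}
Tree: B1–B2, B2–B3, B3–B4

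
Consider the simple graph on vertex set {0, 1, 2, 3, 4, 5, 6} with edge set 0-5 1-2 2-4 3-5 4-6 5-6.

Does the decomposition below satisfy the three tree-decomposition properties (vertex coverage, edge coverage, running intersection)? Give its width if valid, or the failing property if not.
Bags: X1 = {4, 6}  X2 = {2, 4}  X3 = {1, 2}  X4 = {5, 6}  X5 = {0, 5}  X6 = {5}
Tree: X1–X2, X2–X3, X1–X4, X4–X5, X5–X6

A tree decomposition must satisfy three properties: every vertex lies in some bag; for every edge, both endpoints lie together in some bag; and for every vertex, the bags containing it form a connected subtree. Here vertex 3 appears in no bag, so the decomposition is invalid.

No — vertex 3 appears in no bag.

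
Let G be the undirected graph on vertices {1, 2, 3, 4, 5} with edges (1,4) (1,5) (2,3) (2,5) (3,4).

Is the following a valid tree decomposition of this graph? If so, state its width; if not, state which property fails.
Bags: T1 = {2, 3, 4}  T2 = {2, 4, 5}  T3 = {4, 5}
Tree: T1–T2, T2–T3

A tree decomposition must satisfy three properties: every vertex lies in some bag; for every edge, both endpoints lie together in some bag; and for every vertex, the bags containing it form a connected subtree. Here vertex 1 appears in no bag, so the decomposition is invalid.

No — vertex 1 appears in no bag.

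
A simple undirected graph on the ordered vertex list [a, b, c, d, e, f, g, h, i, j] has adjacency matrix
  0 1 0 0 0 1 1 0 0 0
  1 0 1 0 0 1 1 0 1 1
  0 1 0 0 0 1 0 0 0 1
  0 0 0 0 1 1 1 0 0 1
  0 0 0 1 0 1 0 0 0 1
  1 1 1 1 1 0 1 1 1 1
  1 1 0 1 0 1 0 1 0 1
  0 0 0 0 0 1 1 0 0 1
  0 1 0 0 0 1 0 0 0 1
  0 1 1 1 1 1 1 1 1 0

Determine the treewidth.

A width-3 tree decomposition is:
Bags: B1 = {b, f, g, j}  B2 = {d, f, g, j}  B3 = {f, g, h, j}  B4 = {a, b, f, g}  B5 = {b, c, f, j}  B6 = {b, f, i, j}  B7 = {d, e, f, j}
Tree: B1–B2, B2–B3, B1–B4, B1–B5, B1–B6, B2–B7
Each bag holds 4 vertices, so the decomposition has width 3, which upper-bounds the treewidth. Conversely, {d, f, g, j} is a clique of size 4, and the vertices of any clique must share a bag in every tree decomposition; so some bag has ≥ 4 vertices and tw(G) ≥ 3. Combining the bounds, tw(G) = 3.

3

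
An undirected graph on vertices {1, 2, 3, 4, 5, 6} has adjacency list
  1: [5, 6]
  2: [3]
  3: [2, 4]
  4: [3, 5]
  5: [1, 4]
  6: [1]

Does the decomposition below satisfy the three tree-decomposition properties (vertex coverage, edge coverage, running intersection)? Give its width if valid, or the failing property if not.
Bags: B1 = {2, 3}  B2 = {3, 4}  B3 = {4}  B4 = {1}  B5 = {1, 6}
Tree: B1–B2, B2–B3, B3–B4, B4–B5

No — vertex 5 appears in no bag.

A tree decomposition must satisfy three properties: every vertex lies in some bag; for every edge, both endpoints lie together in some bag; and for every vertex, the bags containing it form a connected subtree. Here vertex 5 appears in no bag, so the decomposition is invalid.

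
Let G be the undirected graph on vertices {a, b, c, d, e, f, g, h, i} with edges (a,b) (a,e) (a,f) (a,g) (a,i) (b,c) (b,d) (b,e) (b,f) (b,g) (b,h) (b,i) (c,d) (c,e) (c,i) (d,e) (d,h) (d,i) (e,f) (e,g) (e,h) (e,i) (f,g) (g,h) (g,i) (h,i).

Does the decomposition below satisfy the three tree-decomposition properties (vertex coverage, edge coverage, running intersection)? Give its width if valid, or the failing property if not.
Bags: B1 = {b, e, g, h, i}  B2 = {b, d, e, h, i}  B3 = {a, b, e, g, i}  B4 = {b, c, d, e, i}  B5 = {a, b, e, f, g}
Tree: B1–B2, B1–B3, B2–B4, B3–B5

Yes; width 4.

Vertex coverage: the bags together contain {a, b, c, d, e, f, g, h, i}, the full vertex set. Edge coverage: each edge of G has both endpoints in at least one bag. Running intersection: for every vertex, the bags containing it form a connected subtree. All three properties hold, so this is a valid tree decomposition of width max|bag| − 1 = 4, and hence tw(G) ≤ 4.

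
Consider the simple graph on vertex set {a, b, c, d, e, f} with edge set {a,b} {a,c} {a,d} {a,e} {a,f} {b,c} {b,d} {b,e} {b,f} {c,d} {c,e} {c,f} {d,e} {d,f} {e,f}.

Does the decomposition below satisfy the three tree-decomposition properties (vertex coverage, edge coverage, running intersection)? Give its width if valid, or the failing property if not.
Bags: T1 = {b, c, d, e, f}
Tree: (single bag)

No — vertex a appears in no bag.

A tree decomposition must satisfy three properties: every vertex lies in some bag; for every edge, both endpoints lie together in some bag; and for every vertex, the bags containing it form a connected subtree. Here vertex a appears in no bag, so the decomposition is invalid.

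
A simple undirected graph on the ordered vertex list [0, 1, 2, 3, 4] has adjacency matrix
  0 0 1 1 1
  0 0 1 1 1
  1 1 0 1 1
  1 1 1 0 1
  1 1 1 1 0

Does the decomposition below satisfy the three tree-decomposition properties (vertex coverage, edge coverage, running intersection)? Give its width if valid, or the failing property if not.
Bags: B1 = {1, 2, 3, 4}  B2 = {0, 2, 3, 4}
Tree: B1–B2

Vertex coverage: the bags together contain {0, 1, 2, 3, 4}, the full vertex set. Edge coverage: each edge of G has both endpoints in at least one bag. Running intersection: for every vertex, the bags containing it form a connected subtree. All three properties hold, so this is a valid tree decomposition of width max|bag| − 1 = 3, and hence tw(G) ≤ 3.

Yes; width 3.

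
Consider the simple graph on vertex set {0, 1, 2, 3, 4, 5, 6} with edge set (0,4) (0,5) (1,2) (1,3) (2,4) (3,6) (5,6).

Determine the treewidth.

2

A width-2 tree decomposition is:
Bags: B1 = {0, 2, 4}  B2 = {0, 2, 5}  B3 = {2, 5, 6}  B4 = {2, 3, 6}  B5 = {1, 2, 3}
Tree: B1–B2, B2–B3, B3–B4, B4–B5
Every bag has size at most 3, so the width is 3 − 1 = 2 and tw(G) ≤ 2. The edges 2–4–0–5–6–3–1–2 form a cycle, so G is not a tree and its treewidth is at least 2. Combining the bounds, tw(G) = 2.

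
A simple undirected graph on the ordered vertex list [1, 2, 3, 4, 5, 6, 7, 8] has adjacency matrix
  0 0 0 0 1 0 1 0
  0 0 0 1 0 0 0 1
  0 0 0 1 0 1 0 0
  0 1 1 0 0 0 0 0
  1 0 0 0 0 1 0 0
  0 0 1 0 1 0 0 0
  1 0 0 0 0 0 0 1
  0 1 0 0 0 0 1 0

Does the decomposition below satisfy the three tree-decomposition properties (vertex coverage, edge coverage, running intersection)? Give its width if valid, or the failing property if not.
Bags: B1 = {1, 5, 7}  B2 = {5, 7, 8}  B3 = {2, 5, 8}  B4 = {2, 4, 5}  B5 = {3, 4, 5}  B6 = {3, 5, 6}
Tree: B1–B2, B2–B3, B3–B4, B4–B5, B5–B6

Yes; width 2.

Vertex coverage: the bags together contain {1, 2, 3, 4, 5, 6, 7, 8}, the full vertex set. Edge coverage: each edge of G has both endpoints in at least one bag. Running intersection: for every vertex, the bags containing it form a connected subtree. All three properties hold, so this is a valid tree decomposition of width max|bag| − 1 = 2, and hence tw(G) ≤ 2.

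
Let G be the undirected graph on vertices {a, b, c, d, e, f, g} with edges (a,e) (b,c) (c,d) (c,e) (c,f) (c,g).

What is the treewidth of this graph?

1

A width-1 tree decomposition is:
Bags: B1 = {c, e}  B2 = {c, d}  B3 = {c, g}  B4 = {a, e}  B5 = {c, f}  B6 = {b, c}
Tree: B1–B2, B1–B3, B1–B4, B2–B5, B1–B6
The largest bag has 2 vertices, giving width 1; this decomposition certifies tw(G) ≤ 1. Any graph with an edge has treewidth ≥ 1, and G has the edge e–c. Hence tw(G) = 1 exactly.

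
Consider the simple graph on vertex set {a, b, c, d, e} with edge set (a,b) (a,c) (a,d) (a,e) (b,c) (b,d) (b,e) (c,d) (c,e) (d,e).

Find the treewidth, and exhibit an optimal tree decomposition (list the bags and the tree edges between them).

Treewidth 4.
Bags: B1 = {a, b, c, d, e}
Tree: (single bag)

A single bag containing all 5 vertices is trivially a valid decomposition of width 4. On the other hand G contains the 5-clique {a, b, c, d, e}. A clique must lie in a single bag of any decomposition, so no decomposition can have width below 4. Hence tw(G) = 4 exactly.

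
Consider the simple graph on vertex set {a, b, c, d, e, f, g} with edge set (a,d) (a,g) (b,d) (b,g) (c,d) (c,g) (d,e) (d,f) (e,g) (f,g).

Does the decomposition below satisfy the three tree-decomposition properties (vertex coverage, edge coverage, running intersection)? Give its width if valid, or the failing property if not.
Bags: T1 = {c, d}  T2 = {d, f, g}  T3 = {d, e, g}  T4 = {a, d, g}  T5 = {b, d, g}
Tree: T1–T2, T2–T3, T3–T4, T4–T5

A tree decomposition must satisfy three properties: every vertex lies in some bag; for every edge, both endpoints lie together in some bag; and for every vertex, the bags containing it form a connected subtree. Here edge (g,c) lies in no bag, so the decomposition is invalid.

No — edge (g,c) lies in no bag.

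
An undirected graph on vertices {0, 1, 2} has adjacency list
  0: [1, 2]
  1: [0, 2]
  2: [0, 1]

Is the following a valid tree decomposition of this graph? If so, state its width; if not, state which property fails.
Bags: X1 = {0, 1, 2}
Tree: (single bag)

Yes; width 2.

Every vertex of G appears in some bag (union = {0, 1, 2}); every edge is covered by a bag; and for each vertex v the set of bags containing v is connected in the bag tree. The decomposition is therefore valid. The largest bag has 3 vertices, so the width is 2.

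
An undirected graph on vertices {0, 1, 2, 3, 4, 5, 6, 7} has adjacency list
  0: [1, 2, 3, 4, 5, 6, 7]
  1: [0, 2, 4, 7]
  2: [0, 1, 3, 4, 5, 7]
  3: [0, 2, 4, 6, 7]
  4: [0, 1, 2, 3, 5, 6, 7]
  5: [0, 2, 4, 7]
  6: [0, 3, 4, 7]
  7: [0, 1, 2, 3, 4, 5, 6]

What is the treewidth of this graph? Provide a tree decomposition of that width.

Each bag holds 5 vertices, so the decomposition has width 4, which upper-bounds the treewidth. On the other hand G contains the 5-clique {0, 1, 2, 4, 7}. A clique must lie in a single bag of any decomposition, so no decomposition can have width below 4. Combining the bounds, tw(G) = 4.

Treewidth 4.
One optimal decomposition is:
Bags: B1 = {0, 2, 3, 4, 7}  B2 = {0, 1, 2, 4, 7}  B3 = {0, 3, 4, 6, 7}  B4 = {0, 2, 4, 5, 7}
Tree: B1–B2, B1–B3, B1–B4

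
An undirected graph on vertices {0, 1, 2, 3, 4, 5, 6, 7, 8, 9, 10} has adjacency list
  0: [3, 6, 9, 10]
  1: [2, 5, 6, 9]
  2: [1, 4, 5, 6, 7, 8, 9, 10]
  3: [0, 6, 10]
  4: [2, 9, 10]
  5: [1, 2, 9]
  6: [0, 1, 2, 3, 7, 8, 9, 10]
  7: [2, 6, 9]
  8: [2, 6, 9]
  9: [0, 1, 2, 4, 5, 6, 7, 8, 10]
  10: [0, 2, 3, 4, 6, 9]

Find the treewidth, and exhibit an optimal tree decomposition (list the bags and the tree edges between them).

Each bag holds 4 vertices, so the decomposition has width 3, which upper-bounds the treewidth. On the other hand G contains the 4-clique {0, 6, 9, 10}. A clique must lie in a single bag of any decomposition, so no decomposition can have width below 3. Therefore the treewidth is 3.

Treewidth 3.
One such decomposition:
Bags: B1 = {1, 2, 6, 9}  B2 = {1, 2, 5, 9}  B3 = {2, 6, 9, 10}  B4 = {0, 6, 9, 10}  B5 = {2, 6, 7, 9}  B6 = {2, 4, 9, 10}  B7 = {0, 3, 6, 10}  B8 = {2, 6, 8, 9}
Tree: B1–B2, B1–B3, B3–B4, B1–B5, B3–B6, B4–B7, B1–B8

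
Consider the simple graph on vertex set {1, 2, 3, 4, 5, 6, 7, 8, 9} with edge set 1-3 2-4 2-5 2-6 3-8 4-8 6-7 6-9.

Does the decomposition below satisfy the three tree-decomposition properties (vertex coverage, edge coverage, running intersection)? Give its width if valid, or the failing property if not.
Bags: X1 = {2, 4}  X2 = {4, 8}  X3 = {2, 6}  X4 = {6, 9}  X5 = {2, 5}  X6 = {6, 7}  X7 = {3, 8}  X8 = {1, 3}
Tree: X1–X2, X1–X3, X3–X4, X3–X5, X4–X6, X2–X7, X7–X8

Yes; width 1.

Checking the three conditions: (i) the bags cover all of {1, 2, 3, 4, 5, 6, 7, 8, 9}; (ii) for each edge, some bag contains both endpoints; (iii) the bags containing any fixed vertex form a subtree. All hold, so the decomposition is valid with width 2 − 1 = 1.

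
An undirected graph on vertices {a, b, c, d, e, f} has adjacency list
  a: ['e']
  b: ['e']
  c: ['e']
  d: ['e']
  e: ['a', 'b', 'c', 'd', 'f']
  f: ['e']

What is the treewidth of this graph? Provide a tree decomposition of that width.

Every bag has size at most 2, so the width is 2 − 1 = 1 and tw(G) ≤ 1. Since G has at least one edge (e.g. e–f), it is not an edgeless graph, so tw(G) ≥ 1. The upper and lower bounds meet at 1, so that is the treewidth.

Treewidth 1.
One such decomposition:
Bags: B1 = {e, f}  B2 = {b, e}  B3 = {d, e}  B4 = {a, e}  B5 = {c, e}
Tree: B1–B2, B1–B3, B3–B4, B4–B5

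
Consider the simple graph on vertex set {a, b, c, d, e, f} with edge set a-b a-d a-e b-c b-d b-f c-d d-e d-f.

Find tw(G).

A width-2 tree decomposition is:
Bags: B1 = {a, b, d}  B2 = {b, c, d}  B3 = {b, d, f}  B4 = {a, d, e}
Tree: B1–B2, B2–B3, B1–B4
Each bag holds 3 vertices, so the decomposition has width 2, which upper-bounds the treewidth. Conversely, {a, d, e} is a clique of size 3, and the vertices of any clique must share a bag in every tree decomposition; so some bag has ≥ 3 vertices and tw(G) ≥ 2. Hence tw(G) = 2 exactly.

2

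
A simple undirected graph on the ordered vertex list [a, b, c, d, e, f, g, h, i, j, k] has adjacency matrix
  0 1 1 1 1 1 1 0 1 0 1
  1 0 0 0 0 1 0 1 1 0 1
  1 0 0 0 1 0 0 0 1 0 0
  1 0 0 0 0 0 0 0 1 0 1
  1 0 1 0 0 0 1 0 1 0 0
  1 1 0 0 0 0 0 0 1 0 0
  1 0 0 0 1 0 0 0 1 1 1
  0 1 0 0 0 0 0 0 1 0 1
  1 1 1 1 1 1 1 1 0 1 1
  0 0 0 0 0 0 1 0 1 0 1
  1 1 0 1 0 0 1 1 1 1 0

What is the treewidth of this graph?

A width-3 tree decomposition is:
Bags: B1 = {a, g, i, k}  B2 = {g, i, j, k}  B3 = {a, e, g, i}  B4 = {a, b, i, k}  B5 = {a, b, f, i}  B6 = {a, c, e, i}  B7 = {a, d, i, k}  B8 = {b, h, i, k}
Tree: B1–B2, B1–B3, B1–B4, B4–B5, B3–B6, B4–B7, B4–B8
Every bag has size at most 4, so the width is 4 − 1 = 3 and tw(G) ≤ 3. On the other hand G contains the 4-clique {g, i, j, k}. A clique must lie in a single bag of any decomposition, so no decomposition can have width below 3. Combining the bounds, tw(G) = 3.

3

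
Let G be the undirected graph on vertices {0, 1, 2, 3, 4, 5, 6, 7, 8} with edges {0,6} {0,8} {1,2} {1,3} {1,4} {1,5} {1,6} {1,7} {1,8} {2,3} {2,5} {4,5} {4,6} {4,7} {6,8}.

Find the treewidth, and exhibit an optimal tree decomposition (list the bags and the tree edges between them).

Treewidth 2.
Bags: B1 = {0, 6, 8}  B2 = {1, 6, 8}  B3 = {1, 4, 6}  B4 = {1, 4, 5}  B5 = {1, 2, 5}  B6 = {1, 2, 3}  B7 = {1, 4, 7}
Tree: B1–B2, B2–B3, B3–B4, B4–B5, B5–B6, B3–B7

The largest bag has 3 vertices, giving width 2; this decomposition certifies tw(G) ≤ 2. On the other hand G contains the 3-clique {0, 6, 8}. A clique must lie in a single bag of any decomposition, so no decomposition can have width below 2. Hence tw(G) = 2 exactly.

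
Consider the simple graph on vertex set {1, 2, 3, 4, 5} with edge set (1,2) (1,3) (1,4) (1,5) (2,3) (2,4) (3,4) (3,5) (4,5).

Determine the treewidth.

A width-3 tree decomposition is:
Bags: B1 = {1, 3, 4, 5}  B2 = {1, 2, 3, 4}
Tree: B1–B2
Every bag has size at most 4, so the width is 4 − 1 = 3 and tw(G) ≤ 3. For the lower bound, the 4 vertices {1, 2, 3, 4} are pairwise adjacent, and any tree decomposition puts a clique entirely inside one bag — forcing width ≥ 3. Hence tw(G) = 3 exactly.

3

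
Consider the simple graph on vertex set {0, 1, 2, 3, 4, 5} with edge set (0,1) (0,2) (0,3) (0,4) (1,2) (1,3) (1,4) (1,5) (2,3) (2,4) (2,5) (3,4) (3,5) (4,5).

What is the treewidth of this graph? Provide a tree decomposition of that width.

Treewidth 4.
Bags: B1 = {0, 1, 2, 3, 4}  B2 = {1, 2, 3, 4, 5}
Tree: B1–B2

The largest bag has 5 vertices, giving width 4; this decomposition certifies tw(G) ≤ 4. On the other hand G contains the 5-clique {0, 1, 2, 3, 4}. A clique must lie in a single bag of any decomposition, so no decomposition can have width below 4. Combining the bounds, tw(G) = 4.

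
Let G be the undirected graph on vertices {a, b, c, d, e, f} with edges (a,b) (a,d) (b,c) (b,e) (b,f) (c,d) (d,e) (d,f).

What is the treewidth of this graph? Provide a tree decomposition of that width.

Every bag has size at most 3, so the width is 3 − 1 = 2 and tw(G) ≤ 2. The edges b–f–d–c–b form a cycle, so G is not a tree and its treewidth is at least 2. The upper and lower bounds meet at 2, so that is the treewidth.

Treewidth 2.
One optimal decomposition is:
Bags: B1 = {b, d, f}  B2 = {b, c, d}  B3 = {b, d, e}  B4 = {a, b, d}
Tree: B1–B2, B2–B3, B3–B4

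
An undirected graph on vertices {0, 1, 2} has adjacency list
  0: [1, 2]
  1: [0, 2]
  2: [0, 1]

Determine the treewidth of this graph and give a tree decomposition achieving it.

Treewidth 2.
One such decomposition:
Bags: B1 = {0, 1, 2}
Tree: (single bag)

A single bag containing all 3 vertices is trivially a valid decomposition of width 2. On the other hand G contains the 3-clique {0, 1, 2}. A clique must lie in a single bag of any decomposition, so no decomposition can have width below 2. The upper and lower bounds meet at 2, so that is the treewidth.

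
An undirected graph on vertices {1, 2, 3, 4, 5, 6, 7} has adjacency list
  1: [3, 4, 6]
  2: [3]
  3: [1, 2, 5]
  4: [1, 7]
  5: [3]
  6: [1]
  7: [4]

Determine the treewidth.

1

A width-1 tree decomposition is:
Bags: B1 = {1, 3}  B2 = {2, 3}  B3 = {1, 4}  B4 = {1, 6}  B5 = {4, 7}  B6 = {3, 5}
Tree: B1–B2, B1–B3, B3–B4, B3–B5, B1–B6
Every bag has size at most 2, so the width is 2 − 1 = 1 and tw(G) ≤ 1. Any graph with an edge has treewidth ≥ 1, and G has the edge 1–3. Combining the bounds, tw(G) = 1.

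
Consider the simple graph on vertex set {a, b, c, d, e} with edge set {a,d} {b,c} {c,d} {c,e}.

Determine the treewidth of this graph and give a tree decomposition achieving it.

Every bag has size at most 2, so the width is 2 − 1 = 1 and tw(G) ≤ 1. Any graph with an edge has treewidth ≥ 1, and G has the edge d–c. The upper and lower bounds meet at 1, so that is the treewidth.

Treewidth 1.
One optimal decomposition is:
Bags: B1 = {c, d}  B2 = {a, d}  B3 = {b, c}  B4 = {c, e}
Tree: B1–B2, B1–B3, B3–B4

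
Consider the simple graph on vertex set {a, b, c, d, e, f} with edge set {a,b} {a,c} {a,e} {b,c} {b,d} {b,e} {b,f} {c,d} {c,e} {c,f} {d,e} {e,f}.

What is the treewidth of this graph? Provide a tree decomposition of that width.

The largest bag has 4 vertices, giving width 3; this decomposition certifies tw(G) ≤ 3. On the other hand G contains the 4-clique {b, c, d, e}. A clique must lie in a single bag of any decomposition, so no decomposition can have width below 3. Therefore the treewidth is 3.

Treewidth 3.
One such decomposition:
Bags: B1 = {a, b, c, e}  B2 = {b, c, e, f}  B3 = {b, c, d, e}
Tree: B1–B2, B2–B3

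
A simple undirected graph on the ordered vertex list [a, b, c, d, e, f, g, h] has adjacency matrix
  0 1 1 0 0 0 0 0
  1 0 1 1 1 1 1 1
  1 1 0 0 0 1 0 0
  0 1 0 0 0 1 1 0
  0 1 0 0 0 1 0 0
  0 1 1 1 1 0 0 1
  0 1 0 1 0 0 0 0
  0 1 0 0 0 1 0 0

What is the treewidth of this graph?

2

A width-2 tree decomposition is:
Bags: B1 = {b, c, f}  B2 = {b, f, h}  B3 = {b, e, f}  B4 = {a, b, c}  B5 = {b, d, f}  B6 = {b, d, g}
Tree: B1–B2, B1–B3, B1–B4, B2–B5, B5–B6
Every bag has size at most 3, so the width is 3 − 1 = 2 and tw(G) ≤ 2. For the lower bound, the 3 vertices {b, d, g} are pairwise adjacent, and any tree decomposition puts a clique entirely inside one bag — forcing width ≥ 2. Therefore the treewidth is 2.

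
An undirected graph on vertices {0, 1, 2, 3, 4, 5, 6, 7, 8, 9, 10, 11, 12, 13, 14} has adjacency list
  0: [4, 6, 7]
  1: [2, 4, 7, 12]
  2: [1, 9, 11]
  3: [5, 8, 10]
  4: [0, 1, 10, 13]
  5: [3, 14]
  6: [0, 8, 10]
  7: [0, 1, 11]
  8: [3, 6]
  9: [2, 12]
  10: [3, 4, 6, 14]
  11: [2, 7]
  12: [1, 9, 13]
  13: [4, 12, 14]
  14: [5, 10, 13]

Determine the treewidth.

3

A width-3 tree decomposition is:
Bags: B1 = {2, 7, 9, 11}  B2 = {1, 2, 7, 9}  B3 = {1, 7, 9, 12}  B4 = {0, 1, 7, 12}  B5 = {0, 1, 4, 12}  B6 = {0, 4, 12, 13}  B7 = {0, 4, 6, 13}  B8 = {4, 6, 10, 13}  B9 = {6, 10, 13, 14}  B10 = {6, 8, 10, 14}  B11 = {3, 8, 10, 14}  B12 = {3, 5, 8, 14}
Tree: B1–B2, B2–B3, B3–B4, B4–B5, B5–B6, B6–B7, B7–B8, B8–B9, B9–B10, B10–B11, B11–B12
The largest bag has 4 vertices, giving width 3; this decomposition certifies tw(G) ≤ 3. For the lower bound: the 4 vertex sets {2,9,11}, {7}, {1}, {0,4,12,13} are disjoint, each induces a connected subgraph, and every pair is joined by at least one edge of G. Contracting each set to a single vertex therefore yields K_{4} as a minor, and since treewidth is minor-monotone, tw(G) ≥ tw(K_{4}) = 3. The upper and lower bounds meet at 3, so that is the treewidth.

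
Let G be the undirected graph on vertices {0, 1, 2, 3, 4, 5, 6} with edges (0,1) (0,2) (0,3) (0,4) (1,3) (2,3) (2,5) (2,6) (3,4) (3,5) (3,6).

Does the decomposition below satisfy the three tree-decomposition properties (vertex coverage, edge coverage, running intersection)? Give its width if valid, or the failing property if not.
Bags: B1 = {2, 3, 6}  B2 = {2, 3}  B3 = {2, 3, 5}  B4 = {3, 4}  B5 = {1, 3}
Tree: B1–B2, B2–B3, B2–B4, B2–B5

A tree decomposition must satisfy three properties: every vertex lies in some bag; for every edge, both endpoints lie together in some bag; and for every vertex, the bags containing it form a connected subtree. Here vertex 0 appears in no bag, so the decomposition is invalid.

No — vertex 0 appears in no bag.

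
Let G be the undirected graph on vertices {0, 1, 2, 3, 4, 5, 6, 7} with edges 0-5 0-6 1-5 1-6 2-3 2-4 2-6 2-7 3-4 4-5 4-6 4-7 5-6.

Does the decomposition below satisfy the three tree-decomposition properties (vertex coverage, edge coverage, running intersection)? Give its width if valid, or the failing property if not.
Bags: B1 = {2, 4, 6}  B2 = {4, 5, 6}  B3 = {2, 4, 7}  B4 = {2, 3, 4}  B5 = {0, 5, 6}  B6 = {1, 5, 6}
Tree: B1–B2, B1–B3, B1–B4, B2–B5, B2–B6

Checking the three conditions: (i) the bags cover all of {0, 1, 2, 3, 4, 5, 6, 7}; (ii) for each edge, some bag contains both endpoints; (iii) the bags containing any fixed vertex form a subtree. All hold, so the decomposition is valid with width 3 − 1 = 2.

Yes; width 2.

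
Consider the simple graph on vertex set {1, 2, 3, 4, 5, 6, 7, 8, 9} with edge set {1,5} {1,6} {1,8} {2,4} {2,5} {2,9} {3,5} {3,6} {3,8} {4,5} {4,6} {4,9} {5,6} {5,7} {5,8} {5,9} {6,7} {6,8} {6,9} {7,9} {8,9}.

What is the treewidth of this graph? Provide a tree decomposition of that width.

Each bag holds 4 vertices, so the decomposition has width 3, which upper-bounds the treewidth. On the other hand G contains the 4-clique {2, 4, 5, 9}. A clique must lie in a single bag of any decomposition, so no decomposition can have width below 3. The upper and lower bounds meet at 3, so that is the treewidth.

Treewidth 3.
One optimal decomposition is:
Bags: B1 = {1, 5, 6, 8}  B2 = {5, 6, 8, 9}  B3 = {5, 6, 7, 9}  B4 = {3, 5, 6, 8}  B5 = {4, 5, 6, 9}  B6 = {2, 4, 5, 9}
Tree: B1–B2, B2–B3, B2–B4, B3–B5, B5–B6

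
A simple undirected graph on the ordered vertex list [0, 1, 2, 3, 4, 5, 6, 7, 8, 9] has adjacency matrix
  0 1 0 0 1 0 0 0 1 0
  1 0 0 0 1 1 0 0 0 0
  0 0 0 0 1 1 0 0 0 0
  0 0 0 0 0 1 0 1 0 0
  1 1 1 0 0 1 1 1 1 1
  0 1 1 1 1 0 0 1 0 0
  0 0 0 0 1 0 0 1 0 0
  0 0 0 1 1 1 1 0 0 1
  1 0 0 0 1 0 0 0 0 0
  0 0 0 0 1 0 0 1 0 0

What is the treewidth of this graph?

2

A width-2 tree decomposition is:
Bags: B1 = {2, 4, 5}  B2 = {1, 4, 5}  B3 = {4, 5, 7}  B4 = {0, 1, 4}  B5 = {3, 5, 7}  B6 = {0, 4, 8}  B7 = {4, 7, 9}  B8 = {4, 6, 7}
Tree: B1–B2, B1–B3, B2–B4, B3–B5, B4–B6, B3–B7, B7–B8
Each bag holds 3 vertices, so the decomposition has width 2, which upper-bounds the treewidth. For the lower bound, the 3 vertices {3, 5, 7} are pairwise adjacent, and any tree decomposition puts a clique entirely inside one bag — forcing width ≥ 2. The upper and lower bounds meet at 2, so that is the treewidth.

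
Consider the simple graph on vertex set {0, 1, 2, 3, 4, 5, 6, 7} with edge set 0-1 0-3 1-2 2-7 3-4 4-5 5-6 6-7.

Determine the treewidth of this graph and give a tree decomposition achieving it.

Treewidth 2.
Bags: B1 = {0, 1, 3}  B2 = {1, 3, 4}  B3 = {1, 4, 5}  B4 = {1, 5, 6}  B5 = {1, 6, 7}  B6 = {1, 2, 7}
Tree: B1–B2, B2–B3, B3–B4, B4–B5, B5–B6

The largest bag has 3 vertices, giving width 2; this decomposition certifies tw(G) ≤ 2. For the lower bound, G contains the cycle 1–0–3–4–5–6–7–2–1, so G is not a forest; only forests have treewidth ≤ 1, hence tw(G) ≥ 2. Hence tw(G) = 2 exactly.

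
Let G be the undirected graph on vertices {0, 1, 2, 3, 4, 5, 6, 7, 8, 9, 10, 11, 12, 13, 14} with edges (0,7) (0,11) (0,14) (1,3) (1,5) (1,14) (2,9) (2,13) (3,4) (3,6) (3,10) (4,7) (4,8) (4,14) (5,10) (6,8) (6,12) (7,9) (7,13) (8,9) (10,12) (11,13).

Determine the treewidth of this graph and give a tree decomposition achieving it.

Treewidth 3.
One optimal decomposition is:
Bags: B1 = {1, 5, 10, 12}  B2 = {1, 3, 10, 12}  B3 = {1, 3, 6, 12}  B4 = {1, 3, 6, 14}  B5 = {3, 4, 6, 14}  B6 = {4, 6, 8, 14}  B7 = {0, 4, 8, 14}  B8 = {0, 4, 7, 8}  B9 = {0, 7, 8, 9}  B10 = {0, 7, 9, 11}  B11 = {7, 9, 11, 13}  B12 = {2, 9, 11, 13}
Tree: B1–B2, B2–B3, B3–B4, B4–B5, B5–B6, B6–B7, B7–B8, B8–B9, B9–B10, B10–B11, B11–B12

Each bag holds 4 vertices, so the decomposition has width 3, which upper-bounds the treewidth. For the lower bound: the 4 vertex sets {5,10,12}, {1}, {3}, {4,6,8,14} are disjoint, each induces a connected subgraph, and every pair is joined by at least one edge of G. Contracting each set to a single vertex therefore yields K_{4} as a minor, and since treewidth is minor-monotone, tw(G) ≥ tw(K_{4}) = 3. Hence tw(G) = 3 exactly.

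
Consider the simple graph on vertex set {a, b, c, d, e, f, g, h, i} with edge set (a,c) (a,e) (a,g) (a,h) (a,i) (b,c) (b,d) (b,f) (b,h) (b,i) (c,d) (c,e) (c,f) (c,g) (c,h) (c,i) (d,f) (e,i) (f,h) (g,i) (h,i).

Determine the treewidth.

3

A width-3 tree decomposition is:
Bags: B1 = {a, c, g, i}  B2 = {a, c, h, i}  B3 = {b, c, h, i}  B4 = {a, c, e, i}  B5 = {b, c, f, h}  B6 = {b, c, d, f}
Tree: B1–B2, B2–B3, B1–B4, B3–B5, B5–B6
Every bag has size at most 4, so the width is 4 − 1 = 3 and tw(G) ≤ 3. Conversely, {b, c, d, f} is a clique of size 4, and the vertices of any clique must share a bag in every tree decomposition; so some bag has ≥ 4 vertices and tw(G) ≥ 3. Therefore the treewidth is 3.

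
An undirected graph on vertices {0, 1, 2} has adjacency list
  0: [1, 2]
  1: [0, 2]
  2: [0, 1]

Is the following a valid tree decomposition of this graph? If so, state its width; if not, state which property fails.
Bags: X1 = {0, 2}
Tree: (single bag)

No — vertex 1 appears in no bag.

A tree decomposition must satisfy three properties: every vertex lies in some bag; for every edge, both endpoints lie together in some bag; and for every vertex, the bags containing it form a connected subtree. Here vertex 1 appears in no bag, so the decomposition is invalid.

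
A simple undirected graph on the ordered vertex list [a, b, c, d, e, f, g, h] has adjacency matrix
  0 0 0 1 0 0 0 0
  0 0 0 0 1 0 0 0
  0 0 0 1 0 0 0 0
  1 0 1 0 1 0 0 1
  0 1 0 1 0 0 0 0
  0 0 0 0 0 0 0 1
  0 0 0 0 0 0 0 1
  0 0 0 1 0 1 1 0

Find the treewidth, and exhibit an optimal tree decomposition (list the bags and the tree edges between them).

Each bag holds 2 vertices, so the decomposition has width 1, which upper-bounds the treewidth. G has an edge, so its treewidth is at least 1. Therefore the treewidth is 1.

Treewidth 1.
One such decomposition:
Bags: B1 = {g, h}  B2 = {d, h}  B3 = {d, e}  B4 = {c, d}  B5 = {b, e}  B6 = {f, h}  B7 = {a, d}
Tree: B1–B2, B2–B3, B3–B4, B3–B5, B2–B6, B3–B7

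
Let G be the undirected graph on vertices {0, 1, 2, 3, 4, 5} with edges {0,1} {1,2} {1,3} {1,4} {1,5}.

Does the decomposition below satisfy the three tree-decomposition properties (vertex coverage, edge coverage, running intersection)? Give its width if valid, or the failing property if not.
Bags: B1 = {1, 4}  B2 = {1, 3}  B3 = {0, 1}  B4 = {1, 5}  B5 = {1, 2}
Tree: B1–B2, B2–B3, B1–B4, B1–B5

Vertex coverage: the bags together contain {0, 1, 2, 3, 4, 5}, the full vertex set. Edge coverage: each edge of G has both endpoints in at least one bag. Running intersection: for every vertex, the bags containing it form a connected subtree. All three properties hold, so this is a valid tree decomposition of width max|bag| − 1 = 1, and hence tw(G) ≤ 1.

Yes; width 1.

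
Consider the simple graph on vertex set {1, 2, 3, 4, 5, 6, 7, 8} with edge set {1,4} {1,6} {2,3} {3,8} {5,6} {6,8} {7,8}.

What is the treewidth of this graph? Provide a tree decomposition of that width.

Each bag holds 2 vertices, so the decomposition has width 1, which upper-bounds the treewidth. G has an edge, so its treewidth is at least 1. The upper and lower bounds meet at 1, so that is the treewidth.

Treewidth 1.
Bags: B1 = {6, 8}  B2 = {1, 6}  B3 = {1, 4}  B4 = {5, 6}  B5 = {7, 8}  B6 = {3, 8}  B7 = {2, 3}
Tree: B1–B2, B2–B3, B2–B4, B1–B5, B1–B6, B6–B7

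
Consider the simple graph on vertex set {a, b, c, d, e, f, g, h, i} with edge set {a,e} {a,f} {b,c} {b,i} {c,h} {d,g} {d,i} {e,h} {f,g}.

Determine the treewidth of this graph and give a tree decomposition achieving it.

Every bag has size at most 3, so the width is 3 − 1 = 2 and tw(G) ≤ 2. For the lower bound, G contains the cycle h–c–b–i–d–g–f–a–e–h, so G is not a forest; only forests have treewidth ≤ 1, hence tw(G) ≥ 2. The upper and lower bounds meet at 2, so that is the treewidth.

Treewidth 2.
One optimal decomposition is:
Bags: B1 = {b, c, h}  B2 = {b, h, i}  B3 = {d, h, i}  B4 = {d, g, h}  B5 = {f, g, h}  B6 = {a, f, h}  B7 = {a, e, h}
Tree: B1–B2, B2–B3, B3–B4, B4–B5, B5–B6, B6–B7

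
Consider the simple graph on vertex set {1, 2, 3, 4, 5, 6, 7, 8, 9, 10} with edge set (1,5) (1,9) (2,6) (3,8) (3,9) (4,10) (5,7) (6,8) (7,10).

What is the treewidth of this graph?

A width-1 tree decomposition is:
Bags: B1 = {2, 6}  B2 = {6, 8}  B3 = {3, 8}  B4 = {3, 9}  B5 = {1, 9}  B6 = {1, 5}  B7 = {5, 7}  B8 = {7, 10}  B9 = {4, 10}
Tree: B1–B2, B2–B3, B3–B4, B4–B5, B5–B6, B6–B7, B7–B8, B8–B9
Every bag has size at most 2, so the width is 2 − 1 = 1 and tw(G) ≤ 1. G has an edge, so its treewidth is at least 1. Hence tw(G) = 1 exactly.

1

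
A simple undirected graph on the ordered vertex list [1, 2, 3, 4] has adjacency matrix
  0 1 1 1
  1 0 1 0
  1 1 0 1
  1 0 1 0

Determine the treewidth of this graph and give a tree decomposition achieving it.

Each bag holds 3 vertices, so the decomposition has width 2, which upper-bounds the treewidth. For the lower bound, the 3 vertices {1, 2, 3} are pairwise adjacent, and any tree decomposition puts a clique entirely inside one bag — forcing width ≥ 2. Hence tw(G) = 2 exactly.

Treewidth 2.
One such decomposition:
Bags: B1 = {1, 2, 3}  B2 = {1, 3, 4}
Tree: B1–B2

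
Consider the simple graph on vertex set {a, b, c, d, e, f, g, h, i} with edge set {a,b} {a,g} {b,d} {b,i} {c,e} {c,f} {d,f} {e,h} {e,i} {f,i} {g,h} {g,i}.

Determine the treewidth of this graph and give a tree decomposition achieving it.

The largest bag has 4 vertices, giving width 3; this decomposition certifies tw(G) ≤ 3. For the lower bound: the 4 vertex sets {c,e,h}, {f}, {i}, {a,b,d,g} are disjoint, each induces a connected subgraph, and every pair is joined by at least one edge of G. Contracting each set to a single vertex therefore yields K_{4} as a minor, and since treewidth is minor-monotone, tw(G) ≥ tw(K_{4}) = 3. Therefore the treewidth is 3.

Treewidth 3.
One optimal decomposition is:
Bags: B1 = {c, e, f, h}  B2 = {e, f, h, i}  B3 = {f, g, h, i}  B4 = {d, f, g, i}  B5 = {b, d, g, i}  B6 = {a, b, d, g}
Tree: B1–B2, B2–B3, B3–B4, B4–B5, B5–B6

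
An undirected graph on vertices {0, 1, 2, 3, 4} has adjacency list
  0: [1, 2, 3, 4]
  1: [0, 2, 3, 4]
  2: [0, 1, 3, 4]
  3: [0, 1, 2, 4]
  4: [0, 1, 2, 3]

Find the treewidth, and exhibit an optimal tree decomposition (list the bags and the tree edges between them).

Treewidth 4.
Bags: B1 = {0, 1, 2, 3, 4}
Tree: (single bag)

A single bag containing all 5 vertices is trivially a valid decomposition of width 4. On the other hand G contains the 5-clique {0, 1, 2, 3, 4}. A clique must lie in a single bag of any decomposition, so no decomposition can have width below 4. The upper and lower bounds meet at 4, so that is the treewidth.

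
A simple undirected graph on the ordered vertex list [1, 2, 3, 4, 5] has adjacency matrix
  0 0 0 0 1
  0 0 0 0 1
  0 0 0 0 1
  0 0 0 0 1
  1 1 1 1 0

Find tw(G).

1

A width-1 tree decomposition is:
Bags: B1 = {2, 5}  B2 = {1, 5}  B3 = {3, 5}  B4 = {4, 5}
Tree: B1–B2, B1–B3, B1–B4
Each bag holds 2 vertices, so the decomposition has width 1, which upper-bounds the treewidth. Any graph with an edge has treewidth ≥ 1, and G has the edge 5–2. Therefore the treewidth is 1.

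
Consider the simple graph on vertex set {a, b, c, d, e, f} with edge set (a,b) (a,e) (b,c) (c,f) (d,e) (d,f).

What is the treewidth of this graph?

2

A width-2 tree decomposition is:
Bags: B1 = {b, c, f}  B2 = {b, d, f}  B3 = {b, d, e}  B4 = {a, b, e}
Tree: B1–B2, B2–B3, B3–B4
Every bag has size at most 3, so the width is 3 − 1 = 2 and tw(G) ≤ 2. The edges b–c–f–d–e–a–b form a cycle, so G is not a tree and its treewidth is at least 2. Hence tw(G) = 2 exactly.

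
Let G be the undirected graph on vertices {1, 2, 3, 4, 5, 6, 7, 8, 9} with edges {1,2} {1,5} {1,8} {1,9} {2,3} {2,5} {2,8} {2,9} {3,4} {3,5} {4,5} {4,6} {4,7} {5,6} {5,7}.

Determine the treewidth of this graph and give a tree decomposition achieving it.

Every bag has size at most 3, so the width is 3 − 1 = 2 and tw(G) ≤ 2. On the other hand G contains the 3-clique {1, 2, 8}. A clique must lie in a single bag of any decomposition, so no decomposition can have width below 2. The upper and lower bounds meet at 2, so that is the treewidth.

Treewidth 2.
One such decomposition:
Bags: B1 = {3, 4, 5}  B2 = {4, 5, 7}  B3 = {2, 3, 5}  B4 = {1, 2, 5}  B5 = {4, 5, 6}  B6 = {1, 2, 9}  B7 = {1, 2, 8}
Tree: B1–B2, B1–B3, B3–B4, B1–B5, B4–B6, B6–B7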